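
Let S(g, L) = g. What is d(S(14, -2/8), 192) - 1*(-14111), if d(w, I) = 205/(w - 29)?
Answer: 42292/3 ≈ 14097.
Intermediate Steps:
d(w, I) = 205/(-29 + w)
d(S(14, -2/8), 192) - 1*(-14111) = 205/(-29 + 14) - 1*(-14111) = 205/(-15) + 14111 = 205*(-1/15) + 14111 = -41/3 + 14111 = 42292/3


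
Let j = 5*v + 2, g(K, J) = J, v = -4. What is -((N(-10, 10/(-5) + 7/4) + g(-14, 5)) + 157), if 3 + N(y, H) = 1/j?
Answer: -2861/18 ≈ -158.94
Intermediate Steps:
j = -18 (j = 5*(-4) + 2 = -20 + 2 = -18)
N(y, H) = -55/18 (N(y, H) = -3 + 1/(-18) = -3 - 1/18 = -55/18)
-((N(-10, 10/(-5) + 7/4) + g(-14, 5)) + 157) = -((-55/18 + 5) + 157) = -(35/18 + 157) = -1*2861/18 = -2861/18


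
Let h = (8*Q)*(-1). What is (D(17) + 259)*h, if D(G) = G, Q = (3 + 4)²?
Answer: -108192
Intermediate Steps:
Q = 49 (Q = 7² = 49)
h = -392 (h = (8*49)*(-1) = 392*(-1) = -392)
(D(17) + 259)*h = (17 + 259)*(-392) = 276*(-392) = -108192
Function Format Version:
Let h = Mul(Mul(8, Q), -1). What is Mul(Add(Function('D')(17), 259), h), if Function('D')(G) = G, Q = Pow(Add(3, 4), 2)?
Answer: -108192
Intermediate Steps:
Q = 49 (Q = Pow(7, 2) = 49)
h = -392 (h = Mul(Mul(8, 49), -1) = Mul(392, -1) = -392)
Mul(Add(Function('D')(17), 259), h) = Mul(Add(17, 259), -392) = Mul(276, -392) = -108192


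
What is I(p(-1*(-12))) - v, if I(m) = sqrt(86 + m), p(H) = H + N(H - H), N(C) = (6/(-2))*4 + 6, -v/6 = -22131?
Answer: -132786 + 2*sqrt(23) ≈ -1.3278e+5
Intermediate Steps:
v = 132786 (v = -6*(-22131) = 132786)
N(C) = -6 (N(C) = (6*(-1/2))*4 + 6 = -3*4 + 6 = -12 + 6 = -6)
p(H) = -6 + H (p(H) = H - 6 = -6 + H)
I(p(-1*(-12))) - v = sqrt(86 + (-6 - 1*(-12))) - 1*132786 = sqrt(86 + (-6 + 12)) - 132786 = sqrt(86 + 6) - 132786 = sqrt(92) - 132786 = 2*sqrt(23) - 132786 = -132786 + 2*sqrt(23)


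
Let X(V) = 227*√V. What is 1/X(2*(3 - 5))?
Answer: -I/454 ≈ -0.0022026*I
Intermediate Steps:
1/X(2*(3 - 5)) = 1/(227*√(2*(3 - 5))) = 1/(227*√(2*(-2))) = 1/(227*√(-4)) = 1/(227*(2*I)) = 1/(454*I) = -I/454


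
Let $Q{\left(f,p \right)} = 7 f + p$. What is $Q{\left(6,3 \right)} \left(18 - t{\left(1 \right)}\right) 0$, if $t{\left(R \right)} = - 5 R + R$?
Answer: $0$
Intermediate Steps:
$t{\left(R \right)} = - 4 R$
$Q{\left(f,p \right)} = p + 7 f$
$Q{\left(6,3 \right)} \left(18 - t{\left(1 \right)}\right) 0 = \left(3 + 7 \cdot 6\right) \left(18 - \left(-4\right) 1\right) 0 = \left(3 + 42\right) \left(18 - -4\right) 0 = 45 \left(18 + 4\right) 0 = 45 \cdot 22 \cdot 0 = 990 \cdot 0 = 0$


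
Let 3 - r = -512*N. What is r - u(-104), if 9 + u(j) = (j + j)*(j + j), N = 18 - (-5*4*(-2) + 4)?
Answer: -56564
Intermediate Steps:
N = -26 (N = 18 - (-20*(-2) + 4) = 18 - (40 + 4) = 18 - 1*44 = 18 - 44 = -26)
u(j) = -9 + 4*j² (u(j) = -9 + (j + j)*(j + j) = -9 + (2*j)*(2*j) = -9 + 4*j²)
r = -13309 (r = 3 - (-512)*(-26) = 3 - 1*13312 = 3 - 13312 = -13309)
r - u(-104) = -13309 - (-9 + 4*(-104)²) = -13309 - (-9 + 4*10816) = -13309 - (-9 + 43264) = -13309 - 1*43255 = -13309 - 43255 = -56564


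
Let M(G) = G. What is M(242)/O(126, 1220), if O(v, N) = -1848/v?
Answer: -33/2 ≈ -16.500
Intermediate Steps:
M(242)/O(126, 1220) = 242/((-1848/126)) = 242/((-1848*1/126)) = 242/(-44/3) = 242*(-3/44) = -33/2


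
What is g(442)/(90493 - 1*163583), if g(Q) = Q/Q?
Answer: -1/73090 ≈ -1.3682e-5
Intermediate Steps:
g(Q) = 1
g(442)/(90493 - 1*163583) = 1/(90493 - 1*163583) = 1/(90493 - 163583) = 1/(-73090) = 1*(-1/73090) = -1/73090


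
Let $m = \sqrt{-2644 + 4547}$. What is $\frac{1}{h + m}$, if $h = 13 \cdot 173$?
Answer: $\frac{13}{29226} - \frac{\sqrt{1903}}{5056098} \approx 0.00043618$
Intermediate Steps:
$h = 2249$
$m = \sqrt{1903} \approx 43.623$
$\frac{1}{h + m} = \frac{1}{2249 + \sqrt{1903}}$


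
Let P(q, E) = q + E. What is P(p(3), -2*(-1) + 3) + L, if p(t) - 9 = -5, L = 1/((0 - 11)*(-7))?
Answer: 694/77 ≈ 9.0130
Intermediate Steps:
L = 1/77 (L = 1/(-11*(-7)) = 1/77 ≈ 0.012987)
p(t) = 4 (p(t) = 9 - 5 = 4)
P(q, E) = E + q
P(p(3), -2*(-1) + 3) + L = ((-2*(-1) + 3) + 4) + 1/77 = ((2 + 3) + 4) + 1/77 = (5 + 4) + 1/77 = 9 + 1/77 = 694/77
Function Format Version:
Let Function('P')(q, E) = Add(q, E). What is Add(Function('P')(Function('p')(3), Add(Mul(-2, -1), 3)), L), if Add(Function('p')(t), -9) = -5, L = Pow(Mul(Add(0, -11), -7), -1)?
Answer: Rational(694, 77) ≈ 9.0130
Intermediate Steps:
L = Rational(1, 77) (L = Pow(Mul(-11, -7), -1) = Pow(77, -1) = Rational(1, 77) ≈ 0.012987)
Function('p')(t) = 4 (Function('p')(t) = Add(9, -5) = 4)
Function('P')(q, E) = Add(E, q)
Add(Function('P')(Function('p')(3), Add(Mul(-2, -1), 3)), L) = Add(Add(Add(Mul(-2, -1), 3), 4), Rational(1, 77)) = Add(Add(Add(2, 3), 4), Rational(1, 77)) = Add(Add(5, 4), Rational(1, 77)) = Add(9, Rational(1, 77)) = Rational(694, 77)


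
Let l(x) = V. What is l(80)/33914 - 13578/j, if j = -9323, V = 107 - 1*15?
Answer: 230671004/158090111 ≈ 1.4591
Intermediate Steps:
V = 92 (V = 107 - 15 = 92)
l(x) = 92
l(80)/33914 - 13578/j = 92/33914 - 13578/(-9323) = 92*(1/33914) - 13578*(-1/9323) = 46/16957 + 13578/9323 = 230671004/158090111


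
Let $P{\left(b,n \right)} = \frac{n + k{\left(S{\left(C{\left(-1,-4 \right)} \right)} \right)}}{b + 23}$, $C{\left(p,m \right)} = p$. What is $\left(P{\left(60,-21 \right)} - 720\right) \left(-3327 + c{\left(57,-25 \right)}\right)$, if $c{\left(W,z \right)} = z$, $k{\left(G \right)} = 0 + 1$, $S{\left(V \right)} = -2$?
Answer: $\frac{200382560}{83} \approx 2.4142 \cdot 10^{6}$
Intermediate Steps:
$k{\left(G \right)} = 1$
$P{\left(b,n \right)} = \frac{1 + n}{23 + b}$ ($P{\left(b,n \right)} = \frac{n + 1}{b + 23} = \frac{1 + n}{23 + b}$)
$\left(P{\left(60,-21 \right)} - 720\right) \left(-3327 + c{\left(57,-25 \right)}\right) = \left(\frac{1 - 21}{23 + 60} - 720\right) \left(-3327 - 25\right) = \left(\frac{1}{83} \left(-20\right) - 720\right) \left(-3352\right) = \left(- \frac{20}{83} - 720\right) \left(-3352\right) = \left(- \frac{59780}{83}\right) \left(-3352\right) = \frac{200382560}{83}$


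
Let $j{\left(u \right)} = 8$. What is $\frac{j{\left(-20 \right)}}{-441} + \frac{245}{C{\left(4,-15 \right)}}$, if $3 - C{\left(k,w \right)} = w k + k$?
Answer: $\frac{107573}{26019} \approx 4.1344$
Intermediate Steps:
$C{\left(k,w \right)} = 3 - k - k w$ ($C{\left(k,w \right)} = 3 - \left(w k + k\right) = 3 - \left(k w + k\right) = 3 - \left(k + k w\right) = 3 - k - k w$)
$\frac{j{\left(-20 \right)}}{-441} + \frac{245}{C{\left(4,-15 \right)}} = \frac{8}{-441} + \frac{245}{3 - 4 - 4 \left(-15\right)} = 8 \left(- \frac{1}{441}\right) + \frac{245}{3 - 4 + 60} = - \frac{8}{441} + \frac{245}{59} = \frac{107573}{26019}$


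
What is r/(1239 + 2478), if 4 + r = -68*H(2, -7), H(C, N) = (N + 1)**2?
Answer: -2452/3717 ≈ -0.65967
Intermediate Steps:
H(C, N) = (1 + N)**2
r = -2452 (r = -4 - 68*(1 - 7)**2 = -4 - 68*(-6)**2 = -4 - 68*36 = -4 - 2448 = -2452)
r/(1239 + 2478) = -2452/(1239 + 2478) = -2452/3717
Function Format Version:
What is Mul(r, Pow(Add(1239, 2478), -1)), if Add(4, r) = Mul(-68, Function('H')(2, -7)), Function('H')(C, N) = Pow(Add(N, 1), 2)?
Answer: Rational(-2452, 3717) ≈ -0.65967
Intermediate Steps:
Function('H')(C, N) = Pow(Add(1, N), 2)
r = -2452 (r = Add(-4, Mul(-68, Pow(Add(1, -7), 2))) = Add(-4, Mul(-68, Pow(-6, 2))) = Add(-4, Mul(-68, 36)) = Add(-4, -2448) = -2452)
Mul(r, Pow(Add(1239, 2478), -1)) = Mul(-2452, Pow(Add(1239, 2478), -1)) = Mul(-2452, Pow(3717, -1)) = Mul(-2452, Rational(1, 3717)) = Rational(-2452, 3717)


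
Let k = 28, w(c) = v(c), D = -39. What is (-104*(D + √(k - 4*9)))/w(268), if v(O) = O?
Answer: 1014/67 - 52*I*√2/67 ≈ 15.134 - 1.0976*I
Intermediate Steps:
w(c) = c
(-104*(D + √(k - 4*9)))/w(268) = -104*(-39 + √(28 - 4*9))/268 = -104*(-39 + √(28 - 36))*(1/268) = -104*(-39 + √(-8))*(1/268) = -104*(-39 + 2*I*√2)*(1/268) = (4056 - 208*I*√2)*(1/268) = 1014/67 - 52*I*√2/67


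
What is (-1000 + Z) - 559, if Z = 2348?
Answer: 789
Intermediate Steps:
(-1000 + Z) - 559 = (-1000 + 2348) - 559 = 1348 - 559 = 789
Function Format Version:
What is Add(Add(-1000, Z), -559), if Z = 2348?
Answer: 789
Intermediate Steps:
Add(Add(-1000, Z), -559) = Add(Add(-1000, 2348), -559) = Add(1348, -559) = 789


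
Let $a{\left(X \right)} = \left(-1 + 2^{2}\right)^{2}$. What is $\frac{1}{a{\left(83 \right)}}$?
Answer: $\frac{1}{9} \approx 0.11111$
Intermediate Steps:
$a{\left(X \right)} = 9$ ($a{\left(X \right)} = \left(-1 + 4\right)^{2} = 3^{2} = 9$)
$\frac{1}{a{\left(83 \right)}} = \frac{1}{9}$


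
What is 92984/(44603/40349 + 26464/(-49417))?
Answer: 185403264744472/1136350515 ≈ 1.6316e+5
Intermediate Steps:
92984/(44603/40349 + 26464/(-49417)) = 92984/(44603*(1/40349) + 26464*(-1/49417)) = 92984/(44603/40349 - 26464/49417) = 92984/(1136350515/1993926533) = 92984*(1993926533/1136350515) = 185403264744472/1136350515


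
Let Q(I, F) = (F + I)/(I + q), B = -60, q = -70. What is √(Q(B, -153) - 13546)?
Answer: I*√228899710/130 ≈ 116.38*I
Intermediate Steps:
Q(I, F) = (F + I)/(-70 + I) (Q(I, F) = (F + I)/(I - 70) = (F + I)/(-70 + I))
√(Q(B, -153) - 13546) = √((-153 - 60)/(-70 - 60) - 13546) = √(-213/(-130) - 13546) = √(-1/130*(-213) - 13546) = √(213/130 - 13546) = √(-1760767/130) = I*√228899710/130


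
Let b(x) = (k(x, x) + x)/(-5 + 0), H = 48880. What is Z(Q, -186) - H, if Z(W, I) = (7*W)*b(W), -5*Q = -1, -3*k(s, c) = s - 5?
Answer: -6110063/125 ≈ -48881.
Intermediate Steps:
k(s, c) = 5/3 - s/3 (k(s, c) = -(s - 5)/3 = -(-5 + s)/3 = 5/3 - s/3)
Q = 1/5 (Q = -1/5*(-1) = 1/5 ≈ 0.20000)
b(x) = -1/3 - 2*x/15 (b(x) = ((5/3 - x/3) + x)/(-5 + 0) = (5/3 + 2*x/3)/(-5) = (5/3 + 2*x/3)*(-1/5) = -1/3 - 2*x/15)
Z(W, I) = 7*W*(-1/3 - 2*W/15) (Z(W, I) = (7*W)*(-1/3 - 2*W/15) = 7*W*(-1/3 - 2*W/15))
Z(Q, -186) - H = -7/15*1/5*(5 + 2*(1/5)) - 1*48880 = -7/15*1/5*(5 + 2/5) - 48880 = -7/15*1/5*27/5 - 48880 = -63/125 - 48880 = -6110063/125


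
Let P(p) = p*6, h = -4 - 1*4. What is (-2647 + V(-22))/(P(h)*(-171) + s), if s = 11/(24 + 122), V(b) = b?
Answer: -389674/1198379 ≈ -0.32517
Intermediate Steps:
h = -8 (h = -4 - 4 = -8)
P(p) = 6*p
s = 11/146 ≈ 0.075342
(-2647 + V(-22))/(P(h)*(-171) + s) = (-2647 - 22)/((6*(-8))*(-171) + 11/146) = -2669/(-48*(-171) + 11/146) = -2669/(8208 + 11/146) = -2669/1198379/146 = -2669*146/1198379 = -389674/1198379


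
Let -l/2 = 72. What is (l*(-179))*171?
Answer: 4407696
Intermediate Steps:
l = -144 (l = -2*72 = -144)
(l*(-179))*171 = -144*(-179)*171 = 25776*171 = 4407696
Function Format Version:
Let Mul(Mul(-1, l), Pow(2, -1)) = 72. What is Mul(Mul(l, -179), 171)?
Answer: 4407696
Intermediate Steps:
l = -144 (l = Mul(-2, 72) = -144)
Mul(Mul(l, -179), 171) = Mul(Mul(-144, -179), 171) = Mul(25776, 171) = 4407696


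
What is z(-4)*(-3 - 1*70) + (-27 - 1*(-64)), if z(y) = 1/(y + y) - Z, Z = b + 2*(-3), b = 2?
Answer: -1967/8 ≈ -245.88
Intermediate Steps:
Z = -4 (Z = 2 + 2*(-3) = 2 - 6 = -4)
z(y) = 4 + 1/(2*y) (z(y) = 1/(y + y) - 1*(-4) = 1/(2*y) + 4 = 4 + 1/(2*y))
z(-4)*(-3 - 1*70) + (-27 - 1*(-64)) = (4 + (½)/(-4))*(-3 - 1*70) + (-27 - 1*(-64)) = (4 + (½)*(-¼))*(-3 - 70) + (-27 + 64) = (4 - ⅛)*(-73) + 37 = (31/8)*(-73) + 37 = -2263/8 + 37 = -1967/8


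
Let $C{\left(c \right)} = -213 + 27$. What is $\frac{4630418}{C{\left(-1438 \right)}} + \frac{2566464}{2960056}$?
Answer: $- \frac{856613701319}{34410651} \approx -24894.0$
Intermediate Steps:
$C{\left(c \right)} = -186$
$\frac{4630418}{C{\left(-1438 \right)}} + \frac{2566464}{2960056} = \frac{4630418}{-186} + \frac{2566464}{2960056} = 4630418 \left(- \frac{1}{186}\right) + 2566464 \cdot \frac{1}{2960056} = - \frac{2315209}{93} + \frac{320808}{370007} = - \frac{856613701319}{34410651}$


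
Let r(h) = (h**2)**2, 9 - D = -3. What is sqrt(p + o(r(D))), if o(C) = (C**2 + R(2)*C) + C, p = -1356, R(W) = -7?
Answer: 2*sqrt(107463981) ≈ 20733.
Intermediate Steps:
D = 12 (D = 9 - 1*(-3) = 9 + 3 = 12)
r(h) = h**4
o(C) = C**2 - 6*C (o(C) = (C**2 - 7*C) + C = C**2 - 6*C)
sqrt(p + o(r(D))) = sqrt(-1356 + 12**4*(-6 + 12**4)) = sqrt(-1356 + 20736*(-6 + 20736)) = sqrt(-1356 + 20736*20730) = sqrt(-1356 + 429857280) = sqrt(429855924) = 2*sqrt(107463981)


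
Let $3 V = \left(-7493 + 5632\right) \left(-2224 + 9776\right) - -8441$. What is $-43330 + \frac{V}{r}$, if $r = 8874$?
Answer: $- \frac{40261279}{918} \approx -43858.0$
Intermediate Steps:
$V = - \frac{14045831}{3}$ ($V = \frac{\left(-7493 + 5632\right) \left(-2224 + 9776\right) - -8441}{3} = \frac{\left(-1861\right) 7552 + 8441}{3} = \frac{-14054272 + 8441}{3} = \frac{1}{3} \left(-14045831\right) = - \frac{14045831}{3} \approx -4.6819 \cdot 10^{6}$)
$-43330 + \frac{V}{r} = -43330 - \frac{14045831}{3 \cdot 8874} = -43330 - \frac{484339}{918} = - \frac{40261279}{918}$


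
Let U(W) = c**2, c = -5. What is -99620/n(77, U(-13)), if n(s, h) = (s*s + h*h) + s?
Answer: -99620/6631 ≈ -15.023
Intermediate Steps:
U(W) = 25 (U(W) = (-5)**2 = 25)
n(s, h) = s + h**2 + s**2 (n(s, h) = (s**2 + h**2) + s = (h**2 + s**2) + s = s + h**2 + s**2)
-99620/n(77, U(-13)) = -99620/(77 + 25**2 + 77**2) = -99620/(77 + 625 + 5929) = -99620/6631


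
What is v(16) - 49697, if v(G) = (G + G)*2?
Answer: -49633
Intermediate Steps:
v(G) = 4*G (v(G) = (2*G)*2 = 4*G)
v(16) - 49697 = 4*16 - 49697 = 64 - 49697 = -49633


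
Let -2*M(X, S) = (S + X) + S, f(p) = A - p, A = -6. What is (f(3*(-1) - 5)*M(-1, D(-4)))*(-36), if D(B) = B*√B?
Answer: -36 - 576*I ≈ -36.0 - 576.0*I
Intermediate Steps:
D(B) = B^(3/2)
f(p) = -6 - p
M(X, S) = -S - X/2 (M(X, S) = -((S + X) + S)/2 = -(X + 2*S)/2 = -S - X/2)
(f(3*(-1) - 5)*M(-1, D(-4)))*(-36) = ((-6 - (3*(-1) - 5))*(-(-4)^(3/2) - ½*(-1)))*(-36) = ((-6 - (-3 - 5))*(-(-8)*I + ½))*(-36) = ((-6 - 1*(-8))*(8*I + ½))*(-36) = ((-6 + 8)*(½ + 8*I))*(-36) = (2*(½ + 8*I))*(-36) = (1 + 16*I)*(-36) = -36 - 576*I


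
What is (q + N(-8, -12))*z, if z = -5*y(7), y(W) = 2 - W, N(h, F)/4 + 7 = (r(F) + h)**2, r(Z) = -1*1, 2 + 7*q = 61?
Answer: 53275/7 ≈ 7610.7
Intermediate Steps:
q = 59/7 (q = -2/7 + (1/7)*61 = -2/7 + 61/7 = 59/7 ≈ 8.4286)
r(Z) = -1
N(h, F) = -28 + 4*(-1 + h)**2
z = 25 (z = -5*(2 - 1*7) = -5*(2 - 7) = -5*(-5) = 25)
(q + N(-8, -12))*z = (59/7 + (-28 + 4*(-1 - 8)**2))*25 = (59/7 + (-28 + 4*(-9)**2))*25 = (59/7 + (-28 + 4*81))*25 = (59/7 + (-28 + 324))*25 = (59/7 + 296)*25 = (2131/7)*25 = 53275/7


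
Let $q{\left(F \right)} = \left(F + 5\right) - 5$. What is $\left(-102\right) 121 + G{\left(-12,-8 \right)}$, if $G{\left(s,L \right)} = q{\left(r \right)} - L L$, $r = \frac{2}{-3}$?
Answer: $- \frac{37220}{3} \approx -12407.0$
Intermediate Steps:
$r = - \frac{2}{3}$ ($r = 2 \left(- \frac{1}{3}\right) = - \frac{2}{3} \approx -0.66667$)
$q{\left(F \right)} = F$ ($q{\left(F \right)} = \left(5 + F\right) - 5 = F$)
$G{\left(s,L \right)} = - \frac{2}{3} - L^{2}$ ($G{\left(s,L \right)} = - \frac{2}{3} - L L = - \frac{2}{3} - L^{2}$)
$\left(-102\right) 121 + G{\left(-12,-8 \right)} = \left(-102\right) 121 - \frac{194}{3} = -12342 - \frac{194}{3} = - \frac{37220}{3}$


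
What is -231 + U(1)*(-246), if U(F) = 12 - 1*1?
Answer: -2937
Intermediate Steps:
U(F) = 11 (U(F) = 12 - 1 = 11)
-231 + U(1)*(-246) = -231 + 11*(-246) = -231 - 2706 = -2937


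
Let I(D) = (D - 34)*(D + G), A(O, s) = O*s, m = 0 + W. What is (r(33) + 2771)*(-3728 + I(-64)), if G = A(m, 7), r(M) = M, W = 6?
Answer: -4407888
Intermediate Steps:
m = 6 (m = 0 + 6 = 6)
G = 42 (G = 6*7 = 42)
I(D) = (-34 + D)*(42 + D) (I(D) = (D - 34)*(D + 42) = (-34 + D)*(42 + D))
(r(33) + 2771)*(-3728 + I(-64)) = (33 + 2771)*(-3728 + (-1428 + (-64)² + 8*(-64))) = 2804*(-3728 + (-1428 + 4096 - 512)) = 2804*(-3728 + 2156) = 2804*(-1572) = -4407888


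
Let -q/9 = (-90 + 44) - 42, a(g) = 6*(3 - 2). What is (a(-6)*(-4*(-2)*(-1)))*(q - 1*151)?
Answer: -30768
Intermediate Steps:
a(g) = 6 (a(g) = 6*1 = 6)
q = 792 (q = -9*((-90 + 44) - 42) = -9*(-46 - 42) = -9*(-88) = 792)
(a(-6)*(-4*(-2)*(-1)))*(q - 1*151) = (6*(-4*(-2)*(-1)))*(792 - 1*151) = (6*(8*(-1)))*(792 - 151) = (6*(-8))*641 = -48*641 = -30768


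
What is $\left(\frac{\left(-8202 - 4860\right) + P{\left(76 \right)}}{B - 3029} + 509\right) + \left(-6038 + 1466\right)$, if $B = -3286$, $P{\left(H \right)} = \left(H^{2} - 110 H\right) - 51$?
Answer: $- \frac{25642148}{6315} \approx -4060.5$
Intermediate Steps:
$P{\left(H \right)} = -51 + H^{2} - 110 H$
$\left(\frac{\left(-8202 - 4860\right) + P{\left(76 \right)}}{B - 3029} + 509\right) + \left(-6038 + 1466\right) = \left(\frac{\left(-8202 - 4860\right) - \left(8411 - 5776\right)}{-3286 - 3029} + 509\right) + \left(-6038 + 1466\right) = \left(\frac{\left(-8202 - 4860\right) - 2635}{-6315} + 509\right) - 4572 = \left(\left(-13062 - 2635\right) \left(- \frac{1}{6315}\right) + 509\right) - 4572 = \left(\left(-15697\right) \left(- \frac{1}{6315}\right) + 509\right) - 4572 = \left(\frac{15697}{6315} + 509\right) - 4572 = \frac{3230032}{6315} - 4572 = - \frac{25642148}{6315}$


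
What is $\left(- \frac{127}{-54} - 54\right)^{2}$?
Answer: $\frac{7778521}{2916} \approx 2667.5$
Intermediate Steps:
$\left(- \frac{127}{-54} - 54\right)^{2} = \left(\left(-127\right) \left(- \frac{1}{54}\right) - 54\right)^{2} = \left(\frac{127}{54} - 54\right)^{2} = \left(- \frac{2789}{54}\right)^{2} = \frac{7778521}{2916}$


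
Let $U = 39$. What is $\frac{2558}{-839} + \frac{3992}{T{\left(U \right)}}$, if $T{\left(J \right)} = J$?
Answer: $\frac{3249526}{32721} \approx 99.31$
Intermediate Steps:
$\frac{2558}{-839} + \frac{3992}{T{\left(U \right)}} = \frac{2558}{-839} + \frac{3992}{39} = 2558 \left(- \frac{1}{839}\right) + 3992 \cdot \frac{1}{39} = - \frac{2558}{839} + \frac{3992}{39} = \frac{3249526}{32721}$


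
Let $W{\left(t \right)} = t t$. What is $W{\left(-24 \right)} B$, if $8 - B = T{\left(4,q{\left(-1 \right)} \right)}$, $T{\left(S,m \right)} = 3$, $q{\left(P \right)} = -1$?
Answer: $2880$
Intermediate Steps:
$W{\left(t \right)} = t^{2}$
$B = 5$ ($B = 8 - 3 = 5$)
$W{\left(-24 \right)} B = \left(-24\right)^{2} \cdot 5 = 576 \cdot 5 = 2880$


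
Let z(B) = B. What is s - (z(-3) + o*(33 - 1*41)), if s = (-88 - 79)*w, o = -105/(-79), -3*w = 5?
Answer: 69196/237 ≈ 291.97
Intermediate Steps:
w = -5/3 (w = -⅓*5 = -5/3 ≈ -1.6667)
o = 105/79 (o = -105*(-1/79) = 105/79 ≈ 1.3291)
s = 835/3 (s = (-88 - 79)*(-5/3) = -167*(-5/3) = 835/3 ≈ 278.33)
s - (z(-3) + o*(33 - 1*41)) = 835/3 - (-3 + 105*(33 - 1*41)/79) = 835/3 - (-3 + 105*(33 - 41)/79) = 835/3 - (-3 + (105/79)*(-8)) = 835/3 - (-3 - 840/79) = 835/3 - 1*(-1077/79) = 835/3 + 1077/79 = 69196/237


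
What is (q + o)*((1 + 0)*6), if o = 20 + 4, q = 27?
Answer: 306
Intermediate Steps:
o = 24
(q + o)*((1 + 0)*6) = (27 + 24)*((1 + 0)*6) = 51*(1*6) = 51*6 = 306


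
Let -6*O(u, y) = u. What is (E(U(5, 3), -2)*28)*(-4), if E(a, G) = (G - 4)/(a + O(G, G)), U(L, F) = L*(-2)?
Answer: -2016/29 ≈ -69.517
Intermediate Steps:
O(u, y) = -u/6
U(L, F) = -2*L
E(a, G) = (-4 + G)/(a - G/6) (E(a, G) = (G - 4)/(a - G/6) = (-4 + G)/(a - G/6))
(E(U(5, 3), -2)*28)*(-4) = ((6*(4 - 1*(-2))/(-2 - (-12)*5))*28)*(-4) = ((6*(4 + 2)/(-2 - 6*(-10)))*28)*(-4) = ((6*6/(-2 + 60))*28)*(-4) = ((6*6/58)*28)*(-4) = ((6*(1/58)*6)*28)*(-4) = ((18/29)*28)*(-4) = (504/29)*(-4) = -2016/29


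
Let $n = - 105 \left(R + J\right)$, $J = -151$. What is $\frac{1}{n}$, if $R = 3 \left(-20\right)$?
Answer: $\frac{1}{22155} \approx 4.5137 \cdot 10^{-5}$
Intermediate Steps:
$R = -60$
$n = 22155$ ($n = - 105 \left(-60 - 151\right) = \left(-105\right) \left(-211\right) = 22155$)
$\frac{1}{n} = \frac{1}{22155}$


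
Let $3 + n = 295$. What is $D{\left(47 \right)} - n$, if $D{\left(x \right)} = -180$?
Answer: $-472$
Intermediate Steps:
$n = 292$ ($n = -3 + 295 = 292$)
$D{\left(47 \right)} - n = -180 - 292 = -472$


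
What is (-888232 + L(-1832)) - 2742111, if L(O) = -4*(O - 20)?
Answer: -3622935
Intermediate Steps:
L(O) = 80 - 4*O (L(O) = -4*(-20 + O) = 80 - 4*O)
(-888232 + L(-1832)) - 2742111 = (-888232 + (80 - 4*(-1832))) - 2742111 = (-888232 + (80 + 7328)) - 2742111 = (-888232 + 7408) - 2742111 = -880824 - 2742111 = -3622935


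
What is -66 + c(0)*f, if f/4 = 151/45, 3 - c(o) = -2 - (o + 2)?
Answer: 1258/45 ≈ 27.956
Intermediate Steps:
c(o) = 7 + o (c(o) = 3 - (-2 - (o + 2)) = 3 - (-2 - (2 + o)) = 3 - (-2 + (-2 - o)) = 3 - (-4 - o) = 3 + (4 + o) = 7 + o)
f = 604/45 (f = 4*(151/45) = 604/45 ≈ 13.422)
-66 + c(0)*f = -66 + (7 + 0)*(604/45) = -66 + 7*(604/45) = -66 + 4228/45 = 1258/45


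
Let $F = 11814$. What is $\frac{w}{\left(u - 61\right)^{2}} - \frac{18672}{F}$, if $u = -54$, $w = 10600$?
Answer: $- \frac{811392}{1041601} \approx -0.77899$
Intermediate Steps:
$\frac{w}{\left(u - 61\right)^{2}} - \frac{18672}{F} = \frac{10600}{\left(-54 - 61\right)^{2}} - \frac{18672}{11814} = \frac{10600}{\left(-115\right)^{2}} - \frac{3112}{1969} = \frac{10600}{13225} - \frac{3112}{1969} = 10600 \cdot \frac{1}{13225} - \frac{3112}{1969} = \frac{424}{529} - \frac{3112}{1969} = - \frac{811392}{1041601}$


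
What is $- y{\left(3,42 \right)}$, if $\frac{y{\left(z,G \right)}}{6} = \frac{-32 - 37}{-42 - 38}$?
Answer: $- \frac{207}{40} \approx -5.175$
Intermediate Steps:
$y{\left(z,G \right)} = \frac{207}{40}$ ($y{\left(z,G \right)} = 6 \frac{-32 - 37}{-42 - 38} = 6 \left(- \frac{69}{-80}\right) = 6 \left(\left(-69\right) \left(- \frac{1}{80}\right)\right) = 6 \cdot \frac{69}{80} = \frac{207}{40}$)
$- y{\left(3,42 \right)} = \left(-1\right) \frac{207}{40} = - \frac{207}{40}$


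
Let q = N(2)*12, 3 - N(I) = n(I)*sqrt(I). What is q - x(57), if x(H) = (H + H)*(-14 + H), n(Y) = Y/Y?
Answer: -4866 - 12*sqrt(2) ≈ -4883.0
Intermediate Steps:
n(Y) = 1
x(H) = 2*H*(-14 + H) (x(H) = (2*H)*(-14 + H) = 2*H*(-14 + H))
N(I) = 3 - sqrt(I)
q = 36 - 12*sqrt(2) (q = (3 - sqrt(2))*12 = 36 - 12*sqrt(2) ≈ 19.029)
q - x(57) = (36 - 12*sqrt(2)) - 2*57*(-14 + 57) = (36 - 12*sqrt(2)) - 2*57*43 = (36 - 12*sqrt(2)) - 1*4902 = (36 - 12*sqrt(2)) - 4902 = -4866 - 12*sqrt(2)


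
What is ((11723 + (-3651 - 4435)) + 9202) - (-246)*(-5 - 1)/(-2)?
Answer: 13577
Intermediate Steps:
((11723 + (-3651 - 4435)) + 9202) - (-246)*(-5 - 1)/(-2) = ((11723 - 8086) + 9202) - (-246)*(-1/2*(-6)) = (3637 + 9202) - (-246)*3 = 12839 - 1*(-738) = 12839 + 738 = 13577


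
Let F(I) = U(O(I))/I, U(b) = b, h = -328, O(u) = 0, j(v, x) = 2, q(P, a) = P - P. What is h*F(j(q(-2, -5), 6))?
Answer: 0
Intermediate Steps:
q(P, a) = 0
F(I) = 0 (F(I) = 0/I = 0)
h*F(j(q(-2, -5), 6)) = -328*0 = 0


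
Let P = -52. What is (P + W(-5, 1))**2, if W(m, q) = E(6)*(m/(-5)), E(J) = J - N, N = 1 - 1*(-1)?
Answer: 2304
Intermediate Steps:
N = 2 (N = 1 + 1 = 2)
E(J) = -2 + J (E(J) = J - 1*2 = J - 2 = -2 + J)
W(m, q) = -4*m/5 (W(m, q) = (-2 + 6)*(m/(-5)) = 4*(m*(-1/5)) = 4*(-m/5) = -4*m/5)
(P + W(-5, 1))**2 = (-52 - 4/5*(-5))**2 = (-52 + 4)**2 = (-48)**2 = 2304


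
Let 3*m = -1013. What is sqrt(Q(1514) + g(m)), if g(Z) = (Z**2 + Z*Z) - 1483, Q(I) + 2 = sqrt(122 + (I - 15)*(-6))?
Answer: sqrt(2038973 + 18*I*sqrt(2218))/3 ≈ 475.98 + 0.098945*I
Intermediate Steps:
m = -1013/3 (m = (1/3)*(-1013) = -1013/3 ≈ -337.67)
Q(I) = -2 + sqrt(212 - 6*I) (Q(I) = -2 + sqrt(122 + (I - 15)*(-6)) = -2 + sqrt(122 + (-15 + I)*(-6)) = -2 + sqrt(122 + (90 - 6*I)) = -2 + sqrt(212 - 6*I))
g(Z) = -1483 + 2*Z**2 (g(Z) = (Z**2 + Z**2) - 1483 = 2*Z**2 - 1483 = -1483 + 2*Z**2)
sqrt(Q(1514) + g(m)) = sqrt((-2 + sqrt(212 - 6*1514)) + (-1483 + 2*(-1013/3)**2)) = sqrt((-2 + sqrt(212 - 9084)) + (-1483 + 2*(1026169/9))) = sqrt((-2 + sqrt(-8872)) + (-1483 + 2052338/9)) = sqrt((-2 + 2*I*sqrt(2218)) + 2038991/9) = sqrt(2038973/9 + 2*I*sqrt(2218))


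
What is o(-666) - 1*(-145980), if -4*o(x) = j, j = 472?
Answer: 145862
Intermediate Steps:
o(x) = -118 (o(x) = -1/4*472 = -118)
o(-666) - 1*(-145980) = -118 - 1*(-145980) = -118 + 145980 = 145862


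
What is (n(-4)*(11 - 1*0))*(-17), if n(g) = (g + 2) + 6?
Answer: -748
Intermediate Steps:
n(g) = 8 + g (n(g) = (2 + g) + 6 = 8 + g)
(n(-4)*(11 - 1*0))*(-17) = ((8 - 4)*(11 - 1*0))*(-17) = (4*(11 + 0))*(-17) = (4*11)*(-17) = 44*(-17) = -748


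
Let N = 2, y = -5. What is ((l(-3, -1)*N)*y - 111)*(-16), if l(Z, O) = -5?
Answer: 976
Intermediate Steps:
((l(-3, -1)*N)*y - 111)*(-16) = (-5*2*(-5) - 111)*(-16) = (-10*(-5) - 111)*(-16) = (50 - 111)*(-16) = -61*(-16) = 976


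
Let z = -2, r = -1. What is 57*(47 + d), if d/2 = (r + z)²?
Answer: 3705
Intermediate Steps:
d = 18 (d = 2*(-1 - 2)² = 2*(-3)² = 2*9 = 18)
57*(47 + d) = 57*(47 + 18) = 57*65 = 3705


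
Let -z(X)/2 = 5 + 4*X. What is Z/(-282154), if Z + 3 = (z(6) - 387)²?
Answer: -99011/141077 ≈ -0.70182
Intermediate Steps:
z(X) = -10 - 8*X (z(X) = -2*(5 + 4*X) = -10 - 8*X)
Z = 198022 (Z = -3 + ((-10 - 8*6) - 387)² = -3 + ((-10 - 48) - 387)² = -3 + (-58 - 387)² = -3 + (-445)² = -3 + 198025 = 198022)
Z/(-282154) = 198022/(-282154) = 198022*(-1/282154) = -99011/141077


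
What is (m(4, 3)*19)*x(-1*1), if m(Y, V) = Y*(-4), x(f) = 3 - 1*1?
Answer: -608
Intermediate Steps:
x(f) = 2 (x(f) = 3 - 1 = 2)
m(Y, V) = -4*Y
(m(4, 3)*19)*x(-1*1) = (-4*4*19)*2 = -16*19*2 = -304*2 = -608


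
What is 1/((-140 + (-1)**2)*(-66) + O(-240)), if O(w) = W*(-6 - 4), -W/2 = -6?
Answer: 1/9054 ≈ 0.00011045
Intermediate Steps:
W = 12 (W = -2*(-6) = 12)
O(w) = -120 (O(w) = 12*(-6 - 4) = 12*(-10) = -120)
1/((-140 + (-1)**2)*(-66) + O(-240)) = 1/((-140 + (-1)**2)*(-66) - 120) = 1/((-140 + 1)*(-66) - 120) = 1/(-139*(-66) - 120) = 1/(9174 - 120) = 1/9054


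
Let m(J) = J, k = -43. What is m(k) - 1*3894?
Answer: -3937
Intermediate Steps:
m(k) - 1*3894 = -43 - 1*3894 = -43 - 3894 = -3937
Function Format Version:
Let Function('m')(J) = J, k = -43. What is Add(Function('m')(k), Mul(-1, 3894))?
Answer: -3937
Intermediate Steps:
Add(Function('m')(k), Mul(-1, 3894)) = Add(-43, Mul(-1, 3894)) = Add(-43, -3894) = -3937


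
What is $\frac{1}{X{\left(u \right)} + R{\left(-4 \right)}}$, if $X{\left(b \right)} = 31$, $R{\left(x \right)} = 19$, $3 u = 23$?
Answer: $\frac{1}{50} \approx 0.02$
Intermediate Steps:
$u = \frac{23}{3}$ ($u = \frac{1}{3} \cdot 23 = \frac{23}{3} \approx 7.6667$)
$\frac{1}{X{\left(u \right)} + R{\left(-4 \right)}} = \frac{1}{31 + 19} = \frac{1}{50}$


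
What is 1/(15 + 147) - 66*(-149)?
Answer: 1593109/162 ≈ 9834.0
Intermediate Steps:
1/(15 + 147) - 66*(-149) = 1/162 + 9834 = 1593109/162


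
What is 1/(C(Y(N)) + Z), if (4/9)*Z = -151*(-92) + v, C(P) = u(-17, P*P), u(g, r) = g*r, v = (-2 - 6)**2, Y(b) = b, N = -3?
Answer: 1/31248 ≈ 3.2002e-5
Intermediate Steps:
v = 64 (v = (-8)**2 = 64)
C(P) = -17*P**2 (C(P) = -17*P*P = -17*P**2)
Z = 31401 (Z = 9*(-151*(-92) + 64)/4 = 9*(13892 + 64)/4 = (9/4)*13956 = 31401)
1/(C(Y(N)) + Z) = 1/(-17*(-3)**2 + 31401) = 1/(-17*9 + 31401) = 1/(-153 + 31401) = 1/31248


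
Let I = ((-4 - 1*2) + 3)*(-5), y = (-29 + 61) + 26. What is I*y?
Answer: 870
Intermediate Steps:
y = 58 (y = 32 + 26 = 58)
I = 15 (I = ((-4 - 2) + 3)*(-5) = (-6 + 3)*(-5) = -3*(-5) = 15)
I*y = 15*58 = 870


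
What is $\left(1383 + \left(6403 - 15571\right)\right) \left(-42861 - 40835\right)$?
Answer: $651573360$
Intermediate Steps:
$\left(1383 + \left(6403 - 15571\right)\right) \left(-42861 - 40835\right) = \left(1383 + \left(6403 - 15571\right)\right) \left(-83696\right) = \left(1383 - 9168\right) \left(-83696\right) = \left(-7785\right) \left(-83696\right) = 651573360$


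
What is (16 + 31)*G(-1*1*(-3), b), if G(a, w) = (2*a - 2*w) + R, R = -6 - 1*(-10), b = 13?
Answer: -752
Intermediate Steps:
R = 4 (R = -6 + 10 = 4)
G(a, w) = 4 - 2*w + 2*a (G(a, w) = (2*a - 2*w) + 4 = (-2*w + 2*a) + 4 = 4 - 2*w + 2*a)
(16 + 31)*G(-1*1*(-3), b) = (16 + 31)*(4 - 2*13 + 2*(-1*1*(-3))) = 47*(4 - 26 + 2*(-1*(-3))) = 47*(4 - 26 + 2*3) = 47*(4 - 26 + 6) = 47*(-16) = -752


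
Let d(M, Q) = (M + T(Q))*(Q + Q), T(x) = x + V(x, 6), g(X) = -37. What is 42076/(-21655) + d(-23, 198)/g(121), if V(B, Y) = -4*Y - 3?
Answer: -34343596/21655 ≈ -1585.9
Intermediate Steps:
V(B, Y) = -3 - 4*Y
T(x) = -27 + x (T(x) = x + (-3 - 4*6) = x + (-3 - 24) = x - 27 = -27 + x)
d(M, Q) = 2*Q*(-27 + M + Q) (d(M, Q) = (M + (-27 + Q))*(Q + Q) = (-27 + M + Q)*(2*Q) = 2*Q*(-27 + M + Q))
42076/(-21655) + d(-23, 198)/g(121) = 42076/(-21655) + (2*198*(-27 - 23 + 198))/(-37) = 42076*(-1/21655) + (2*198*148)*(-1/37) = -42076/21655 + 58608*(-1/37) = -42076/21655 - 1584 = -34343596/21655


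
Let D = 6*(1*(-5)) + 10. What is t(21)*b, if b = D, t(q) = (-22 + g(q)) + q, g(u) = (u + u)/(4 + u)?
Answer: -68/5 ≈ -13.600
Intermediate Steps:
D = -20 (D = 6*(-5) + 10 = -30 + 10 = -20)
g(u) = 2*u/(4 + u) (g(u) = (2*u)/(4 + u) = 2*u/(4 + u))
t(q) = -22 + q + 2*q/(4 + q) (t(q) = (-22 + 2*q/(4 + q)) + q = -22 + q + 2*q/(4 + q))
b = -20
t(21)*b = ((-88 + 21² - 16*21)/(4 + 21))*(-20) = ((-88 + 441 - 336)/25)*(-20) = ((1/25)*17)*(-20) = (17/25)*(-20) = -68/5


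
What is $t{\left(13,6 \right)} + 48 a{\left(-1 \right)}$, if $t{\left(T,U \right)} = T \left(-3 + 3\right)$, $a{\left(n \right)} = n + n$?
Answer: $-96$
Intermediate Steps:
$a{\left(n \right)} = 2 n$
$t{\left(T,U \right)} = 0$ ($t{\left(T,U \right)} = T 0 = 0$)
$t{\left(13,6 \right)} + 48 a{\left(-1 \right)} = 0 + 48 \cdot 2 \left(-1\right) = 0 + 48 \left(-2\right) = 0 - 96 = -96$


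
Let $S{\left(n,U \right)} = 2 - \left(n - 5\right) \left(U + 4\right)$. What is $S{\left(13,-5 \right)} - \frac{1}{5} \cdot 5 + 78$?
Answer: $68$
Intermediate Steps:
$S{\left(n,U \right)} = 2 - \left(-5 + n\right) \left(4 + U\right)$
$S{\left(13,-5 \right)} - \frac{1}{5} \cdot 5 + 78 = \left(22 - 52 + 5 \left(-5\right) - \left(-5\right) 13\right) - \frac{1}{5} \cdot 5 + 78 = \left(22 - 52 - 25 + 65\right) \left(-1\right) \frac{1}{5} \cdot 5 + 78 = 10 \left(\left(- \frac{1}{5}\right) 5\right) + 78 = 10 \left(-1\right) + 78 = -10 + 78 = 68$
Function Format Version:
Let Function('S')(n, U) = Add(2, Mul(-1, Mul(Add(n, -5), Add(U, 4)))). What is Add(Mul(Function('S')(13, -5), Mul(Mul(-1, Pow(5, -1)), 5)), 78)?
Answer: 68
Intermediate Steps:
Function('S')(n, U) = Add(2, Mul(-1, Add(-5, n), Add(4, U))) (Function('S')(n, U) = Add(2, Mul(-1, Mul(Add(-5, n), Add(4, U)))) = Add(2, Mul(-1, Add(-5, n), Add(4, U))))
Add(Mul(Function('S')(13, -5), Mul(Mul(-1, Pow(5, -1)), 5)), 78) = Add(Mul(Add(22, Mul(-4, 13), Mul(5, -5), Mul(-1, -5, 13)), Mul(Mul(-1, Pow(5, -1)), 5)), 78) = Add(Mul(Add(22, -52, -25, 65), Mul(Mul(-1, Rational(1, 5)), 5)), 78) = Add(Mul(10, Mul(Rational(-1, 5), 5)), 78) = Add(Mul(10, -1), 78) = Add(-10, 78) = 68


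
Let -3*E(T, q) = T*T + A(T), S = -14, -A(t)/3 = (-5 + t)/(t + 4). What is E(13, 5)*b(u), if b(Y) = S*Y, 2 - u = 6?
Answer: -159544/51 ≈ -3128.3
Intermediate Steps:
A(t) = -3*(-5 + t)/(4 + t) (A(t) = -3*(-5 + t)/(t + 4) = -3*(-5 + t)/(4 + t))
u = -4 (u = 2 - 1*6 = 2 - 6 = -4)
E(T, q) = -T²/3 - (5 - T)/(4 + T) (E(T, q) = -(T*T + 3*(5 - T)/(4 + T))/3 = -(T² + 3*(5 - T)/(4 + T))/3 = -T²/3 - (5 - T)/(4 + T))
b(Y) = -14*Y
E(13, 5)*b(u) = ((-5 + 13 - ⅓*13²*(4 + 13))/(4 + 13))*(-14*(-4)) = ((-5 + 13 - ⅓*169*17)/17)*56 = ((-5 + 13 - 2873/3)/17)*56 = ((1/17)*(-2849/3))*56 = -2849/51*56 = -159544/51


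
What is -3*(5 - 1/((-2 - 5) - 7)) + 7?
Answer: -115/14 ≈ -8.2143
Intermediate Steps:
-3*(5 - 1/((-2 - 5) - 7)) + 7 = -3*(5 - 1/(-7 - 7)) + 7 = -3*(5 - 1/(-14)) + 7 = -3*(5 - 1*(-1/14)) + 7 = -3*(5 + 1/14) + 7 = -3*71/14 + 7 = -213/14 + 7 = -115/14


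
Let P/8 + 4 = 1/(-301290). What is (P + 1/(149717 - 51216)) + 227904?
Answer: 3381320405374081/14838683145 ≈ 2.2787e+5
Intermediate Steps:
P = -4820644/150645 (P = -32 + 8/(-301290) = -32 + 8*(-1/301290) = -32 - 4/150645 = -4820644/150645 ≈ -32.000)
(P + 1/(149717 - 51216)) + 227904 = (-4820644/150645 + 1/(149717 - 51216)) + 227904 = (-4820644/150645 + 1/98501) + 227904 = -474838103999/14838683145 + 227904 = 3381320405374081/14838683145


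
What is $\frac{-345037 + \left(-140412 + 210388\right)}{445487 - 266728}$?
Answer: $- \frac{275061}{178759} \approx -1.5387$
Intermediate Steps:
$\frac{-345037 + \left(-140412 + 210388\right)}{445487 - 266728} = \frac{-345037 + 69976}{178759} = \left(-275061\right) \frac{1}{178759} = - \frac{275061}{178759}$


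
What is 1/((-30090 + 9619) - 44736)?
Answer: -1/65207 ≈ -1.5336e-5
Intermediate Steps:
1/((-30090 + 9619) - 44736) = 1/(-20471 - 44736) = 1/(-65207) = -1/65207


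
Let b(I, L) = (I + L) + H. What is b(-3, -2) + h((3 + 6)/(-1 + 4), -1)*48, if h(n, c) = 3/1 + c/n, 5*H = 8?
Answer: 623/5 ≈ 124.60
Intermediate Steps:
H = 8/5 (H = (⅕)*8 = 8/5 ≈ 1.6000)
b(I, L) = 8/5 + I + L (b(I, L) = (I + L) + 8/5 = 8/5 + I + L)
h(n, c) = 3 + c/n (h(n, c) = 3*1 + c/n = 3 + c/n)
b(-3, -2) + h((3 + 6)/(-1 + 4), -1)*48 = (8/5 - 3 - 2) + (3 - 1/((3 + 6)/(-1 + 4)))*48 = -17/5 + (3 - 1/(9/3))*48 = -17/5 + (3 - 1/(9*(⅓)))*48 = -17/5 + (3 - 1/3)*48 = -17/5 + (3 - 1*⅓)*48 = -17/5 + (3 - ⅓)*48 = -17/5 + (8/3)*48 = -17/5 + 128 = 623/5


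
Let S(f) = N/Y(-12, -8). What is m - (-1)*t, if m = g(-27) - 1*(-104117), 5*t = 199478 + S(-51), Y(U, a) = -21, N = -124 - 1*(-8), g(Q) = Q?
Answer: 15118604/105 ≈ 1.4399e+5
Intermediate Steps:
N = -116 (N = -124 + 8 = -116)
S(f) = 116/21 (S(f) = -116/(-21) = -116*(-1/21) = 116/21)
t = 4189154/105 (t = (199478 + 116/21)/5 = (⅕)*(4189154/21) = 4189154/105 ≈ 39897.)
m = 104090 (m = -27 - 1*(-104117) = -27 + 104117 = 104090)
m - (-1)*t = 104090 - (-1)*4189154/105 = 104090 - 1*(-4189154/105) = 104090 + 4189154/105 = 15118604/105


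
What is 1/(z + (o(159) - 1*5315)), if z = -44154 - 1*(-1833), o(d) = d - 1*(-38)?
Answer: -1/47439 ≈ -2.1080e-5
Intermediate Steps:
o(d) = 38 + d (o(d) = d + 38 = 38 + d)
z = -42321 (z = -44154 + 1833 = -42321)
1/(z + (o(159) - 1*5315)) = 1/(-42321 + ((38 + 159) - 1*5315)) = 1/(-42321 + (197 - 5315)) = 1/(-42321 - 5118) = 1/(-47439) = -1/47439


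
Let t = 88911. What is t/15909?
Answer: 29637/5303 ≈ 5.5887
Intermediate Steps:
t/15909 = 88911/15909 = 88911*(1/15909) = 29637/5303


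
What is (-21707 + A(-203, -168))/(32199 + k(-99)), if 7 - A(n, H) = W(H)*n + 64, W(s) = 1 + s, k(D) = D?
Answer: -3711/2140 ≈ -1.7341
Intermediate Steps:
A(n, H) = -57 - n*(1 + H) (A(n, H) = 7 - ((1 + H)*n + 64) = 7 - (n*(1 + H) + 64) = 7 - (64 + n*(1 + H)) = 7 + (-64 - n*(1 + H)) = -57 - n*(1 + H))
(-21707 + A(-203, -168))/(32199 + k(-99)) = (-21707 + (-57 - 1*(-203)*(1 - 168)))/(32199 - 99) = (-21707 + (-57 - 1*(-203)*(-167)))/32100 = (-21707 + (-57 - 33901))*(1/32100) = (-21707 - 33958)*(1/32100) = -55665*1/32100 = -3711/2140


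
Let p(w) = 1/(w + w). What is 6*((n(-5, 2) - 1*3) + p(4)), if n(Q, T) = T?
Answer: -21/4 ≈ -5.2500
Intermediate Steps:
p(w) = 1/(2*w)
6*((n(-5, 2) - 1*3) + p(4)) = 6*((2 - 1*3) + (½)/4) = 6*((2 - 3) + (½)*(¼)) = 6*(-1 + ⅛) = 6*(-7/8) = -21/4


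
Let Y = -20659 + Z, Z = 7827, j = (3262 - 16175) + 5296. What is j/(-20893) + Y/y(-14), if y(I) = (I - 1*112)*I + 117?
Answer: -253771399/39299733 ≈ -6.4573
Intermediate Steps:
j = -7617 (j = -12913 + 5296 = -7617)
y(I) = 117 + I*(-112 + I) (y(I) = (I - 112)*I + 117 = (-112 + I)*I + 117 = I*(-112 + I) + 117 = 117 + I*(-112 + I))
Y = -12832 (Y = -20659 + 7827 = -12832)
j/(-20893) + Y/y(-14) = -7617/(-20893) - 12832/(117 + (-14)² - 112*(-14)) = -7617*(-1/20893) - 12832/(117 + 196 + 1568) = 7617/20893 - 12832/1881 = -253771399/39299733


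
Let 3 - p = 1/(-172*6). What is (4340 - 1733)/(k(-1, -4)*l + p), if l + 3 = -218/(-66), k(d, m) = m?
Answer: 9864888/6769 ≈ 1457.4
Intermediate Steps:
l = 10/33 (l = -3 - 218/(-66) = -3 - 218*(-1/66) = -3 + 109/33 = 10/33 ≈ 0.30303)
p = 3097/1032 (p = 3 - 1/((-172*6)) = 3 - 1/(-1032) = 3 - 1*(-1/1032) = 3 + 1/1032 = 3097/1032 ≈ 3.0010)
(4340 - 1733)/(k(-1, -4)*l + p) = (4340 - 1733)/(-4*10/33 + 3097/1032) = 2607/(-40/33 + 3097/1032) = 2607/(6769/3784) = 2607*(3784/6769) = 9864888/6769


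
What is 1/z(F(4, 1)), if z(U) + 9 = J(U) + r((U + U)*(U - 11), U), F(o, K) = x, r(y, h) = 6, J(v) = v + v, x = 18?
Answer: 1/33 ≈ 0.030303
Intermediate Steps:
J(v) = 2*v
F(o, K) = 18
z(U) = -3 + 2*U (z(U) = -9 + (2*U + 6) = -9 + (6 + 2*U) = -3 + 2*U)
1/z(F(4, 1)) = 1/(-3 + 2*18) = 1/(-3 + 36) = 1/33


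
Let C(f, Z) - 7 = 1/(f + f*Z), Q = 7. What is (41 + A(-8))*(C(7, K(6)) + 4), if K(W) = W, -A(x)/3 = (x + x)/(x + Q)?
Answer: -540/7 ≈ -77.143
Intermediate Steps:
A(x) = -6*x/(7 + x) (A(x) = -3*(x + x)/(x + 7) = -3*2*x/(7 + x) = -6*x/(7 + x))
C(f, Z) = 7 + 1/(f + Z*f) (C(f, Z) = 7 + 1/(f + f*Z) = 7 + 1/(f + Z*f))
(41 + A(-8))*(C(7, K(6)) + 4) = (41 - 6*(-8)/(7 - 8))*((1 + 7*7 + 7*6*7)/(7*(1 + 6)) + 4) = (41 - 6*(-8)/(-1))*((⅐)*(1 + 49 + 294)/7 + 4) = (41 - 6*(-8)*(-1))*((⅐)*(⅐)*344 + 4) = (41 - 48)*(344/49 + 4) = -7*540/49 = -540/7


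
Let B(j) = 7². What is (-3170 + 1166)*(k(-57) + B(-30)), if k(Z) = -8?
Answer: -82164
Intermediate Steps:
B(j) = 49
(-3170 + 1166)*(k(-57) + B(-30)) = (-3170 + 1166)*(-8 + 49) = -2004*41 = -82164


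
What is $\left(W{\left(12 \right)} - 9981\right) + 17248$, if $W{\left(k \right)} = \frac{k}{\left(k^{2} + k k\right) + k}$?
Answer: $\frac{181676}{25} \approx 7267.0$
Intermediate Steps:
$W{\left(k \right)} = \frac{k}{k + 2 k^{2}}$ ($W{\left(k \right)} = \frac{k}{\left(k^{2} + k^{2}\right) + k} = \frac{k}{2 k^{2} + k} = \frac{k}{k + 2 k^{2}}$)
$\left(W{\left(12 \right)} - 9981\right) + 17248 = \left(\frac{1}{1 + 2 \cdot 12} - 9981\right) + 17248 = \left(\frac{1}{1 + 24} - 9981\right) + 17248 = \left(\frac{1}{25} - 9981\right) + 17248 = - \frac{249524}{25} + 17248 = \frac{181676}{25}$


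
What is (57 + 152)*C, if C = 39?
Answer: 8151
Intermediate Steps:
(57 + 152)*C = (57 + 152)*39 = 209*39 = 8151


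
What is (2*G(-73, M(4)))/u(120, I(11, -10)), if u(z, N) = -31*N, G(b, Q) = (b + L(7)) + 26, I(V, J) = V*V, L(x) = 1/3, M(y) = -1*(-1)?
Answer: 280/11253 ≈ 0.024882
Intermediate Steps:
M(y) = 1
L(x) = ⅓
I(V, J) = V²
G(b, Q) = 79/3 + b (G(b, Q) = (b + ⅓) + 26 = (⅓ + b) + 26 = 79/3 + b)
(2*G(-73, M(4)))/u(120, I(11, -10)) = (2*(79/3 - 73))/((-31*11²)) = (2*(-140/3))/((-31*121)) = -280/3/(-3751) = -280/3*(-1/3751) = 280/11253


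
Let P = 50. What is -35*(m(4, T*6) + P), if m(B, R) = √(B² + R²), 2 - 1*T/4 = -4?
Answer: -1750 - 140*√1297 ≈ -6791.9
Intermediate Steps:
T = 24 (T = 8 - 4*(-4) = 8 + 16 = 24)
-35*(m(4, T*6) + P) = -35*(√(4² + (24*6)²) + 50) = -35*(√(16 + 144²) + 50) = -35*(√(16 + 20736) + 50) = -35*(√20752 + 50) = -35*(4*√1297 + 50) = -35*(50 + 4*√1297) = -1750 - 140*√1297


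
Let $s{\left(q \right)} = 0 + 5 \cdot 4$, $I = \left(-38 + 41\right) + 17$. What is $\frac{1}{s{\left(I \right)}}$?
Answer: $\frac{1}{20} \approx 0.05$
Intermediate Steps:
$I = 20$ ($I = 3 + 17 = 20$)
$s{\left(q \right)} = 20$ ($s{\left(q \right)} = 0 + 20 = 20$)
$\frac{1}{s{\left(I \right)}} = \frac{1}{20}$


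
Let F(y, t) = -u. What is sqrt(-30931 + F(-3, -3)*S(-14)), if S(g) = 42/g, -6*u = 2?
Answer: 2*I*sqrt(7733) ≈ 175.88*I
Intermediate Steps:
u = -1/3 (u = -1/6*2 = -1/3 ≈ -0.33333)
F(y, t) = 1/3 (F(y, t) = -1*(-1/3) = 1/3)
sqrt(-30931 + F(-3, -3)*S(-14)) = sqrt(-30931 + (42/(-14))/3) = sqrt(-30931 + (42*(-1/14))/3) = sqrt(-30931 + (1/3)*(-3)) = sqrt(-30931 - 1) = sqrt(-30932) = 2*I*sqrt(7733)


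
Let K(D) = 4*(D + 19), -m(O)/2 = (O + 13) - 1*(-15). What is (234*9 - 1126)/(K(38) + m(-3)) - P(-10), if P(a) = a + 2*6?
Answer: 312/89 ≈ 3.5056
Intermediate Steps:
m(O) = -56 - 2*O (m(O) = -2*((O + 13) - 1*(-15)) = -2*((13 + O) + 15) = -2*(28 + O) = -56 - 2*O)
P(a) = 12 + a (P(a) = a + 12 = 12 + a)
K(D) = 76 + 4*D (K(D) = 4*(19 + D) = 76 + 4*D)
(234*9 - 1126)/(K(38) + m(-3)) - P(-10) = (234*9 - 1126)/((76 + 4*38) + (-56 - 2*(-3))) - (12 - 10) = (2106 - 1126)/((76 + 152) + (-56 + 6)) - 1*2 = 980/(228 - 50) - 2 = 980/178 - 2 = 980*(1/178) - 2 = 490/89 - 2 = 312/89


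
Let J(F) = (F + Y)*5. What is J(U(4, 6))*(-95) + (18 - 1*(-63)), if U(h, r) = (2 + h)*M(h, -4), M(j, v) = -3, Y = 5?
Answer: 6256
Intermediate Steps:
U(h, r) = -6 - 3*h (U(h, r) = (2 + h)*(-3) = -6 - 3*h)
J(F) = 25 + 5*F (J(F) = (F + 5)*5 = (5 + F)*5 = 25 + 5*F)
J(U(4, 6))*(-95) + (18 - 1*(-63)) = (25 + 5*(-6 - 3*4))*(-95) + (18 - 1*(-63)) = (25 + 5*(-6 - 12))*(-95) + (18 + 63) = (25 + 5*(-18))*(-95) + 81 = (25 - 90)*(-95) + 81 = -65*(-95) + 81 = 6175 + 81 = 6256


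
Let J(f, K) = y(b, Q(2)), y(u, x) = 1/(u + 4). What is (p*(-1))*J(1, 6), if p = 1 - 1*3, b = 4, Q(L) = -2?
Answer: ¼ ≈ 0.25000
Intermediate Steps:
p = -2 (p = 1 - 3 = -2)
y(u, x) = 1/(4 + u)
J(f, K) = ⅛ (J(f, K) = 1/(4 + 4) = 1/8 = ⅛)
(p*(-1))*J(1, 6) = -2*(-1)*(⅛) = 2*(⅛) = ¼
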